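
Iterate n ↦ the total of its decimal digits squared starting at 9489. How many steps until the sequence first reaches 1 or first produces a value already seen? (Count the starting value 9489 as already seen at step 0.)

11

9489 → 242
242 → 24
24 → 20
20 → 4
4 → 16
16 → 37
37 → 58
58 → 89
89 → 145
145 → 42
42 → 20  — 20 repeats.
That took 11 steps.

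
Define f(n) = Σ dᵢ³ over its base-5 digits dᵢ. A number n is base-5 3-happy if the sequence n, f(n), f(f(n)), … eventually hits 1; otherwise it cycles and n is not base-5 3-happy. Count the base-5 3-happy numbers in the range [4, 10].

4: 4 → 64 → 80 → 28 → 28  — not base-5 3-happy
5: 5 → 1  — base-5 3-happy
6: 6 → 2 → 8 → 28 → 28  — not base-5 3-happy
7: 7 → 9 → 65 → 35 → 9  — not base-5 3-happy
8: 8 → 28 → 28  — not base-5 3-happy
9: 9 → 65 → 35 → 9  — not base-5 3-happy
10: 10 → 8 → 28 → 28  — not base-5 3-happy
base-5 3-happy: 5

1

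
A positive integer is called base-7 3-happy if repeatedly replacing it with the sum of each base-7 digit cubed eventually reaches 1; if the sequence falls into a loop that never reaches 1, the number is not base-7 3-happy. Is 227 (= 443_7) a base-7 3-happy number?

not base-7 3-happy

227 = (4,4,3)_7 → 155
155 = (3,1,1)_7 → 29
29 = (4,1)_7 → 65
65 = (1,2,2)_7 → 17
17 = (2,3)_7 → 35
35 = (5,0)_7 → 125
125 = (2,3,6)_7 → 251
251 = (5,0,6)_7 → 341
341 = (6,6,5)_7 → 557
557 = (1,4,2,4)_7 → 137
137 = (2,5,4)_7 → 197
197 = (4,0,1)_7 → 65  — 65 already seen; the sequence cycles without reaching 1.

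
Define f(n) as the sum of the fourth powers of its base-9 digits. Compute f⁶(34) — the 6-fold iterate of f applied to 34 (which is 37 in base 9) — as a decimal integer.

34 = (3,7)_9 → 2482
2482 = (3,3,5,7)_9 → 3188
3188 = (4,3,3,2)_9 → 434
434 = (5,3,2)_9 → 722
722 = (8,8,2)_9 → 8208
8208 = (1,2,2,3,0)_9 → 114

114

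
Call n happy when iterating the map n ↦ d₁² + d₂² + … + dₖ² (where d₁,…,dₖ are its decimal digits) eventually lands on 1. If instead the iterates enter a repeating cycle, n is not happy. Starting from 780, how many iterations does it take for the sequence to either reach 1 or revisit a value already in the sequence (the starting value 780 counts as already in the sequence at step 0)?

12

780 → 7² + 8² + 0² = 49 + 64 + 0 = 113
113 → 1² + 1² + 3² = 1 + 1 + 9 = 11
11 → 1² + 1² = 1 + 1 = 2
2 → 2² = 4
4 → 4² = 16
16 → 1² + 6² = 1 + 36 = 37
37 → 3² + 7² = 9 + 49 = 58
58 → 5² + 8² = 25 + 64 = 89
89 → 8² + 9² = 64 + 81 = 145
145 → 1² + 4² + 5² = 1 + 16 + 25 = 42
42 → 4² + 2² = 16 + 4 = 20
20 → 2² + 0² = 4 + 0 = 4  — 4 repeats.
That took 12 steps.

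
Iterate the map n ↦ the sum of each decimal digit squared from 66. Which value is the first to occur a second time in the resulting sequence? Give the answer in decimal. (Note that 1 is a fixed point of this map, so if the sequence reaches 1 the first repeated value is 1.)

66 → 6² + 6² = 36 + 36 = 72
72 → 7² + 2² = 49 + 4 = 53
53 → 5² + 3² = 25 + 9 = 34
34 → 3² + 4² = 9 + 16 = 25
25 → 2² + 5² = 4 + 25 = 29
29 → 2² + 9² = 4 + 81 = 85
85 → 8² + 5² = 64 + 25 = 89
89 → 8² + 9² = 64 + 81 = 145
145 → 1² + 4² + 5² = 1 + 16 + 25 = 42
42 → 4² + 2² = 16 + 4 = 20
20 → 2² + 0² = 4 + 0 = 4
4 → 4² = 16
16 → 1² + 6² = 1 + 36 = 37
37 → 3² + 7² = 9 + 49 = 58
58 → 5² + 8² = 25 + 64 = 89  — 89 already appeared earlier.

89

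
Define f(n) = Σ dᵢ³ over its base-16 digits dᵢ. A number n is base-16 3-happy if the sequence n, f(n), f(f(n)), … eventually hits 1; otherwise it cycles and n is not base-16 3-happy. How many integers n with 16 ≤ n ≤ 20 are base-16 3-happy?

1

16: 16 → 1  — base-16 3-happy
17: 17 → 2 → 8 → 512 → 8  — not base-16 3-happy
18: 18 → 9 → 729 → 2934 → 1890 → 567 → 378 → 1344 → 189 → 3528 → 4437 → 252 → 5103 → 6147 → 540 → 1737 → 2673 → 1344  — not base-16 3-happy
19: 19 → 28 → 1729 → 1945 → 1801 → 1072 → 91 → 1456 → 1456  — not base-16 3-happy
20: 20 → 65 → 65  — not base-16 3-happy
base-16 3-happy: 16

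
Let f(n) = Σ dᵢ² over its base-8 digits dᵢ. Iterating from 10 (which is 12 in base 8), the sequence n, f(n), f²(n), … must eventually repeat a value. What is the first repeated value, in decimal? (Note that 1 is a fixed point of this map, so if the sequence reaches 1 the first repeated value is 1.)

10

10 = (1,2)_8 → 1² + 2² = 1 + 4 = 5
5 = (5)_8 → 5² = 25
25 = (3,1)_8 → 3² + 1² = 9 + 1 = 10  — 10 already appeared earlier.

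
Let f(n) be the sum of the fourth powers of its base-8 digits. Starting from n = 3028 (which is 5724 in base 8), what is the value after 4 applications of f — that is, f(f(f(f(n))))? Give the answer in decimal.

978

3028 = (5,7,2,4)_8 → 5⁴ + 7⁴ + 2⁴ + 4⁴ = 625 + 2401 + 16 + 256 = 3298
3298 = (6,3,4,2)_8 → 6⁴ + 3⁴ + 4⁴ + 2⁴ = 1296 + 81 + 256 + 16 = 1649
1649 = (3,1,6,1)_8 → 3⁴ + 1⁴ + 6⁴ + 1⁴ = 81 + 1 + 1296 + 1 = 1379
1379 = (2,5,4,3)_8 → 2⁴ + 5⁴ + 4⁴ + 3⁴ = 16 + 625 + 256 + 81 = 978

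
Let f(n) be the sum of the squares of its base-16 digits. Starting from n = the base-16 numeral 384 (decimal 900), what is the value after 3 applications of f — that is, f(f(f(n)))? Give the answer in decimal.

136

900 = (3,8,4)_16 → 3² + 8² + 4² = 9 + 64 + 16 = 89
89 = (5,9)_16 → 5² + 9² = 25 + 81 = 106
106 = (6,10)_16 → 6² + 10² = 36 + 100 = 136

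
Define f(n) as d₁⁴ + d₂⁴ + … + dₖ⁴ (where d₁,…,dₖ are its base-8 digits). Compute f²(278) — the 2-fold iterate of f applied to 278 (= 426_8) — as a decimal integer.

278 = (4,2,6)_8 → 4⁴ + 2⁴ + 6⁴ = 256 + 16 + 1296 = 1568
1568 = (3,0,4,0)_8 → 3⁴ + 0⁴ + 4⁴ + 0⁴ = 81 + 0 + 256 + 0 = 337

337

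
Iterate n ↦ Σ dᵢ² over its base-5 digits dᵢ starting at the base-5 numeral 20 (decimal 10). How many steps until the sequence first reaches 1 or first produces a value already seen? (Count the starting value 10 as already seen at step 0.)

3

10 = (2,0)_5 → 4
4 = (4)_5 → 16
16 = (3,1)_5 → 10  — 10 repeats.
That took 3 steps.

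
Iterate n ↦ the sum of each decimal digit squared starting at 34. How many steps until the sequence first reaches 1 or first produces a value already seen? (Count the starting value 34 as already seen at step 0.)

34 → 3² + 4² = 9 + 16 = 25
25 → 2² + 5² = 4 + 25 = 29
29 → 2² + 9² = 4 + 81 = 85
85 → 8² + 5² = 64 + 25 = 89
89 → 8² + 9² = 64 + 81 = 145
145 → 1² + 4² + 5² = 1 + 16 + 25 = 42
42 → 4² + 2² = 16 + 4 = 20
20 → 2² + 0² = 4 + 0 = 4
4 → 4² = 16
16 → 1² + 6² = 1 + 36 = 37
37 → 3² + 7² = 9 + 49 = 58
58 → 5² + 8² = 25 + 64 = 89  — 89 repeats.
That took 12 steps.

12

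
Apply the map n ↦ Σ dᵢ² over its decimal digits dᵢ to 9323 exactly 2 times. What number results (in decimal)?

10

9323 → 9² + 3² + 2² + 3² = 81 + 9 + 4 + 9 = 103
103 → 1² + 0² + 3² = 1 + 0 + 9 = 10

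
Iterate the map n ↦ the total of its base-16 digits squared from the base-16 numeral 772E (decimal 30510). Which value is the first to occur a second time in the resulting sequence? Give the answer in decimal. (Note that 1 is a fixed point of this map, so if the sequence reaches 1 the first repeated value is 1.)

30510 = (7,7,2,14)_16 → 7² + 7² + 2² + 14² = 49 + 49 + 4 + 196 = 298
298 = (1,2,10)_16 → 1² + 2² + 10² = 1 + 4 + 100 = 105
105 = (6,9)_16 → 6² + 9² = 36 + 81 = 117
117 = (7,5)_16 → 7² + 5² = 49 + 25 = 74
74 = (4,10)_16 → 4² + 10² = 16 + 100 = 116
116 = (7,4)_16 → 7² + 4² = 49 + 16 = 65
65 = (4,1)_16 → 4² + 1² = 16 + 1 = 17
17 = (1,1)_16 → 1² + 1² = 1 + 1 = 2
2 = (2)_16 → 2² = 4
4 = (4)_16 → 4² = 16
16 = (1,0)_16 → 1² + 0² = 1 + 0 = 1  — reached the fixed point 1.
1 → 1, so 1 is the first repeated value.

1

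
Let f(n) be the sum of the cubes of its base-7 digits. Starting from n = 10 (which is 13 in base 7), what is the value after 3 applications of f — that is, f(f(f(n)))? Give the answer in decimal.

10

10 = (1,3)_7 → 1³ + 3³ = 28
28 = (4,0)_7 → 4³ + 0³ = 64
64 = (1,2,1)_7 → 1³ + 2³ + 1³ = 10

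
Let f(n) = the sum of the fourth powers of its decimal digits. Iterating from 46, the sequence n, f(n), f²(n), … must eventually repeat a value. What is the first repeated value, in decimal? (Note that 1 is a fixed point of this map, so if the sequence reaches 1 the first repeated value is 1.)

46 → 4⁴ + 6⁴ = 1552
1552 → 1⁴ + 5⁴ + 5⁴ + 2⁴ = 1267
1267 → 1⁴ + 2⁴ + 6⁴ + 7⁴ = 3714
3714 → 3⁴ + 7⁴ + 1⁴ + 4⁴ = 2739
2739 → 2⁴ + 7⁴ + 3⁴ + 9⁴ = 9059
9059 → 9⁴ + 0⁴ + 5⁴ + 9⁴ = 13747
13747 → 1⁴ + 3⁴ + 7⁴ + 4⁴ + 7⁴ = 5140
5140 → 5⁴ + 1⁴ + 4⁴ + 0⁴ = 882
882 → 8⁴ + 8⁴ + 2⁴ = 8208
8208 → 8⁴ + 2⁴ + 0⁴ + 8⁴ = 8208  — 8208 already appeared earlier.

8208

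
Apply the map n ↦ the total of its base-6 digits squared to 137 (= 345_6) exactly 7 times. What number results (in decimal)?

26

137 = (3,4,5)_6 → 3² + 4² + 5² = 50
50 = (1,2,2)_6 → 1² + 2² + 2² = 9
9 = (1,3)_6 → 1² + 3² = 10
10 = (1,4)_6 → 1² + 4² = 17
17 = (2,5)_6 → 2² + 5² = 29
29 = (4,5)_6 → 4² + 5² = 41
41 = (1,0,5)_6 → 1² + 0² + 5² = 26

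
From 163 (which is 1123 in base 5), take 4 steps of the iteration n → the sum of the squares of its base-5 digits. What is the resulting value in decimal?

163 = (1,1,2,3)_5 → 15
15 = (3,0)_5 → 9
9 = (1,4)_5 → 17
17 = (3,2)_5 → 13

13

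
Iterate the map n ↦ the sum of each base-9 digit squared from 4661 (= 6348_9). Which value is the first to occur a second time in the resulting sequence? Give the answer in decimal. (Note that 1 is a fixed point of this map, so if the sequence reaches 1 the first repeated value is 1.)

4661 = (6,3,4,8)_9 → 6² + 3² + 4² + 8² = 125
125 = (1,4,8)_9 → 1² + 4² + 8² = 81
81 = (1,0,0)_9 → 1² + 0² + 0² = 1  — reached the fixed point 1.
1 → 1, so 1 is the first repeated value.

1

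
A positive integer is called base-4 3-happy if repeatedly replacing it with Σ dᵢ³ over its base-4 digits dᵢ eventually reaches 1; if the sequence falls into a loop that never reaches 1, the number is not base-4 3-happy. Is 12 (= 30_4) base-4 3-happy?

12 = (3,0)_4 → 3³ + 0³ = 27 + 0 = 27
27 = (1,2,3)_4 → 1³ + 2³ + 3³ = 1 + 8 + 27 = 36
36 = (2,1,0)_4 → 2³ + 1³ + 0³ = 8 + 1 + 0 = 9
9 = (2,1)_4 → 2³ + 1³ = 8 + 1 = 9  — 9 already seen; the sequence cycles without reaching 1.

not base-4 3-happy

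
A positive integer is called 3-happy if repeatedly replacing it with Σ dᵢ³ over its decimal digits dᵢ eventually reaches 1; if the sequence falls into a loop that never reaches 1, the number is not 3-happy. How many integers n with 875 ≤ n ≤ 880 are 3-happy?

1

875: 875 → 980 → 1241 → 74 → 407 → 407  — not 3-happy
876: 876 → 1071 → 345 → 216 → 225 → 141 → 66 → 432 → 99 → 1458 → 702 → 351 → 153 → 153  — not 3-happy
877: 877 → 1198 → 1243 → 100 → 1  — 3-happy
878: 878 → 1367 → 587 → 980 → 1241 → 74 → 407 → 407  — not 3-happy
879: 879 → 1584 → 702 → 351 → 153 → 153  — not 3-happy
880: 880 → 1024 → 73 → 370 → 370  — not 3-happy
3-happy: 877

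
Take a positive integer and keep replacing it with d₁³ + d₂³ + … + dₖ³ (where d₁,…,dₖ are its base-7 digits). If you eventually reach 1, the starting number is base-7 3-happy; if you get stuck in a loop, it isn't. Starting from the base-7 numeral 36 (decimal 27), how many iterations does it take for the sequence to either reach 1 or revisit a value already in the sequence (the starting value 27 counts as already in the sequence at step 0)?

27 = (3,6)_7 → 3³ + 6³ = 27 + 216 = 243
243 = (4,6,5)_7 → 4³ + 6³ + 5³ = 64 + 216 + 125 = 405
405 = (1,1,1,6)_7 → 1³ + 1³ + 1³ + 6³ = 1 + 1 + 1 + 216 = 219
219 = (4,3,2)_7 → 4³ + 3³ + 2³ = 64 + 27 + 8 = 99
99 = (2,0,1)_7 → 2³ + 0³ + 1³ = 8 + 0 + 1 = 9
9 = (1,2)_7 → 1³ + 2³ = 1 + 8 = 9  — 9 repeats.
That took 6 steps.

6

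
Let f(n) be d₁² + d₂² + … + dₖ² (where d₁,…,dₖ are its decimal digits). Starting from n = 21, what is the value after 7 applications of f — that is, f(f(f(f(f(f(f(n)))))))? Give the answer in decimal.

42

21 → 5
5 → 25
25 → 29
29 → 85
85 → 89
89 → 145
145 → 42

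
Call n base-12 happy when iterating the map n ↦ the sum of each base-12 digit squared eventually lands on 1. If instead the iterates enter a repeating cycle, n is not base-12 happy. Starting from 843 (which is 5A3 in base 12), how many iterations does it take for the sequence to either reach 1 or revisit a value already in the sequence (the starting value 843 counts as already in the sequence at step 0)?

843 = (5,10,3)_12 → 5² + 10² + 3² = 25 + 100 + 9 = 134
134 = (11,2)_12 → 11² + 2² = 121 + 4 = 125
125 = (10,5)_12 → 10² + 5² = 100 + 25 = 125  — 125 repeats.
That took 3 steps.

3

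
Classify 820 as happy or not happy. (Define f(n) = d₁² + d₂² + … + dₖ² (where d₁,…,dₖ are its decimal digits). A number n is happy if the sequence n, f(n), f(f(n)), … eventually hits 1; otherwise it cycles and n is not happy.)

happy

820 → 8² + 2² + 0² = 68
68 → 6² + 8² = 100
100 → 1² + 0² + 0² = 1  — reached 1.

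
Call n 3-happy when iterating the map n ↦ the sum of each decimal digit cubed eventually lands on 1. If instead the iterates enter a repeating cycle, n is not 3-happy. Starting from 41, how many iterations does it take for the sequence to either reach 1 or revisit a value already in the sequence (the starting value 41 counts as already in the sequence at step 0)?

7

41 → 4³ + 1³ = 65
65 → 6³ + 5³ = 341
341 → 3³ + 4³ + 1³ = 92
92 → 9³ + 2³ = 737
737 → 7³ + 3³ + 7³ = 713
713 → 7³ + 1³ + 3³ = 371
371 → 3³ + 7³ + 1³ = 371  — 371 repeats.
That took 7 steps.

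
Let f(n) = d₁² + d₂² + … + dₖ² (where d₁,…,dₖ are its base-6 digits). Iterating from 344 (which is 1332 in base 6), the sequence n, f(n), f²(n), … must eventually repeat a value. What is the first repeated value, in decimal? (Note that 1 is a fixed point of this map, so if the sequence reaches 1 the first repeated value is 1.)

41

344 = (1,3,3,2)_6 → 1² + 3² + 3² + 2² = 23
23 = (3,5)_6 → 3² + 5² = 34
34 = (5,4)_6 → 5² + 4² = 41
41 = (1,0,5)_6 → 1² + 0² + 5² = 26
26 = (4,2)_6 → 4² + 2² = 20
20 = (3,2)_6 → 3² + 2² = 13
13 = (2,1)_6 → 2² + 1² = 5
5 = (5)_6 → 5² = 25
25 = (4,1)_6 → 4² + 1² = 17
17 = (2,5)_6 → 2² + 5² = 29
29 = (4,5)_6 → 4² + 5² = 41  — 41 already appeared earlier.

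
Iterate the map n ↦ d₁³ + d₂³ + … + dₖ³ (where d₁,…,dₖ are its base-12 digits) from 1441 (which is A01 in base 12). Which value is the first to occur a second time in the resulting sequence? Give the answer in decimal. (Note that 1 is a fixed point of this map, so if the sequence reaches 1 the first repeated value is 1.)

1441 = (10,0,1)_12 → 10³ + 0³ + 1³ = 1000 + 0 + 1 = 1001
1001 = (6,11,5)_12 → 6³ + 11³ + 5³ = 216 + 1331 + 125 = 1672
1672 = (11,7,4)_12 → 11³ + 7³ + 4³ = 1331 + 343 + 64 = 1738
1738 = (1,0,0,10)_12 → 1³ + 0³ + 0³ + 10³ = 1 + 0 + 0 + 1000 = 1001  — 1001 already appeared earlier.

1001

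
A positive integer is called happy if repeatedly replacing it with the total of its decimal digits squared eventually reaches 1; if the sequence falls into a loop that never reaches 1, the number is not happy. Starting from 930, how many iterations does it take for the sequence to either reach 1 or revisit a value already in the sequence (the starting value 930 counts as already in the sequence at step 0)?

13

930 → 9² + 3² + 0² = 90
90 → 9² + 0² = 81
81 → 8² + 1² = 65
65 → 6² + 5² = 61
61 → 6² + 1² = 37
37 → 3² + 7² = 58
58 → 5² + 8² = 89
89 → 8² + 9² = 145
145 → 1² + 4² + 5² = 42
42 → 4² + 2² = 20
20 → 2² + 0² = 4
4 → 4² = 16
16 → 1² + 6² = 37  — 37 repeats.
That took 13 steps.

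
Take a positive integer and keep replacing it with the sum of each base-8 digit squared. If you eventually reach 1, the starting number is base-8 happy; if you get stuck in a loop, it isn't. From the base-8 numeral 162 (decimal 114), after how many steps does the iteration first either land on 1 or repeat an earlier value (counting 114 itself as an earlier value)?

4

114 = (1,6,2)_8 → 1² + 6² + 2² = 1 + 36 + 4 = 41
41 = (5,1)_8 → 5² + 1² = 25 + 1 = 26
26 = (3,2)_8 → 3² + 2² = 9 + 4 = 13
13 = (1,5)_8 → 1² + 5² = 1 + 25 = 26  — 26 repeats.
That took 4 steps.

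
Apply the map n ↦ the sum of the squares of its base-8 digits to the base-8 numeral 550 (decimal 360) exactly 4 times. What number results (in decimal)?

10

360 = (5,5,0)_8 → 5² + 5² + 0² = 25 + 25 + 0 = 50
50 = (6,2)_8 → 6² + 2² = 36 + 4 = 40
40 = (5,0)_8 → 5² + 0² = 25 + 0 = 25
25 = (3,1)_8 → 3² + 1² = 9 + 1 = 10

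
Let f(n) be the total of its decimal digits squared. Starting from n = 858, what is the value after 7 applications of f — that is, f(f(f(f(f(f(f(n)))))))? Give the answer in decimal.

858 → 8² + 5² + 8² = 64 + 25 + 64 = 153
153 → 1² + 5² + 3² = 1 + 25 + 9 = 35
35 → 3² + 5² = 9 + 25 = 34
34 → 3² + 4² = 9 + 16 = 25
25 → 2² + 5² = 4 + 25 = 29
29 → 2² + 9² = 4 + 81 = 85
85 → 8² + 5² = 64 + 25 = 89

89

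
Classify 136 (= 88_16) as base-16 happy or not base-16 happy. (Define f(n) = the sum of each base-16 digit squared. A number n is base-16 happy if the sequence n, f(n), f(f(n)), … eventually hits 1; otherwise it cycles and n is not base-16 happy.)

base-16 happy

136 = (8,8)_16 → 8² + 8² = 64 + 64 = 128
128 = (8,0)_16 → 8² + 0² = 64 + 0 = 64
64 = (4,0)_16 → 4² + 0² = 16 + 0 = 16
16 = (1,0)_16 → 1² + 0² = 1 + 0 = 1  — reached 1.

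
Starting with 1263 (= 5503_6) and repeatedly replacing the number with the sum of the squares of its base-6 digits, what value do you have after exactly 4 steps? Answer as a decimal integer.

9

1263 = (5,5,0,3)_6 → 5² + 5² + 0² + 3² = 25 + 25 + 0 + 9 = 59
59 = (1,3,5)_6 → 1² + 3² + 5² = 1 + 9 + 25 = 35
35 = (5,5)_6 → 5² + 5² = 25 + 25 = 50
50 = (1,2,2)_6 → 1² + 2² + 2² = 1 + 4 + 4 = 9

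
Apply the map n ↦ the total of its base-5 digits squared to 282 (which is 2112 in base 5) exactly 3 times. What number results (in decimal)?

16

282 = (2,1,1,2)_5 → 2² + 1² + 1² + 2² = 4 + 1 + 1 + 4 = 10
10 = (2,0)_5 → 2² + 0² = 4 + 0 = 4
4 = (4)_5 → 4² = 16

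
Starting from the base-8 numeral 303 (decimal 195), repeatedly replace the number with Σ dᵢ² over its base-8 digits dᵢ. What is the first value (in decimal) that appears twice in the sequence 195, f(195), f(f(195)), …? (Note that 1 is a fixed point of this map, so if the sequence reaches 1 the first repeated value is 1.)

195 = (3,0,3)_8 → 18
18 = (2,2)_8 → 8
8 = (1,0)_8 → 1  — reached the fixed point 1.
1 → 1, so 1 is the first repeated value.

1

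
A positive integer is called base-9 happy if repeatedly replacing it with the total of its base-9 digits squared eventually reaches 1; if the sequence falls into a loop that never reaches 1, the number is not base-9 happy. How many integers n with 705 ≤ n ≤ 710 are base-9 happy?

1

705: 705 → 109 → 11 → 5 → 25 → 53 → 89 → 65 → 53  (repeats 53)
706: 706 → 116 → 74 → 68 → 74  (repeats 74)
707: 707 → 125 → 81 → 1  (reaches 1)
708: 708 → 136 → 38 → 20 → 8 → 64 → 50 → 50  (repeats 50)
709: 709 → 149 → 75 → 73 → 65 → 53 → 89 → 65  (repeats 65)
710: 710 → 164 → 8 → 64 → 50 → 50  (repeats 50)
base-9 happy: 707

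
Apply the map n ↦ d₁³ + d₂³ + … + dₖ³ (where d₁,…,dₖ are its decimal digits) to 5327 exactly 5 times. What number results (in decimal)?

737

5327 → 5³ + 3³ + 2³ + 7³ = 125 + 27 + 8 + 343 = 503
503 → 5³ + 0³ + 3³ = 125 + 0 + 27 = 152
152 → 1³ + 5³ + 2³ = 1 + 125 + 8 = 134
134 → 1³ + 3³ + 4³ = 1 + 27 + 64 = 92
92 → 9³ + 2³ = 729 + 8 = 737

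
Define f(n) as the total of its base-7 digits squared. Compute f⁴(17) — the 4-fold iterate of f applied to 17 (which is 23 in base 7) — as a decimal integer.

17

17 = (2,3)_7 → 2² + 3² = 4 + 9 = 13
13 = (1,6)_7 → 1² + 6² = 1 + 36 = 37
37 = (5,2)_7 → 5² + 2² = 25 + 4 = 29
29 = (4,1)_7 → 4² + 1² = 16 + 1 = 17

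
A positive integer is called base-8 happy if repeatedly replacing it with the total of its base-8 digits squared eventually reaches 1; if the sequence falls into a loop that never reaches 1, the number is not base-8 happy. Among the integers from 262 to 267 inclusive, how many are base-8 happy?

262: 262 → 52 → 52  (repeats 52)
263: 263 → 65 → 2 → 4 → 16 → 4  (repeats 4)
264: 264 → 17 → 5 → 25 → 10 → 5  (repeats 5)
265: 265 → 18 → 8 → 1  (reaches 1)
266: 266 → 21 → 29 → 34 → 20 → 20  (repeats 20)
267: 267 → 26 → 13 → 26  (repeats 26)
base-8 happy: 265

1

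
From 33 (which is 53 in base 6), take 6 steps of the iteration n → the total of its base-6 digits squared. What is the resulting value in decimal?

33 = (5,3)_6 → 5² + 3² = 25 + 9 = 34
34 = (5,4)_6 → 5² + 4² = 25 + 16 = 41
41 = (1,0,5)_6 → 1² + 0² + 5² = 1 + 0 + 25 = 26
26 = (4,2)_6 → 4² + 2² = 16 + 4 = 20
20 = (3,2)_6 → 3² + 2² = 9 + 4 = 13
13 = (2,1)_6 → 2² + 1² = 4 + 1 = 5

5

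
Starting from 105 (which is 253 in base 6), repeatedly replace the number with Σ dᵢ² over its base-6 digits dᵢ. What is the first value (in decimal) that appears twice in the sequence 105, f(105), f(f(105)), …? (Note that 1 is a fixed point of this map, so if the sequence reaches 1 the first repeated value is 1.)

5

105 = (2,5,3)_6 → 2² + 5² + 3² = 38
38 = (1,0,2)_6 → 1² + 0² + 2² = 5
5 = (5)_6 → 5² = 25
25 = (4,1)_6 → 4² + 1² = 17
17 = (2,5)_6 → 2² + 5² = 29
29 = (4,5)_6 → 4² + 5² = 41
41 = (1,0,5)_6 → 1² + 0² + 5² = 26
26 = (4,2)_6 → 4² + 2² = 20
20 = (3,2)_6 → 3² + 2² = 13
13 = (2,1)_6 → 2² + 1² = 5  — 5 already appeared earlier.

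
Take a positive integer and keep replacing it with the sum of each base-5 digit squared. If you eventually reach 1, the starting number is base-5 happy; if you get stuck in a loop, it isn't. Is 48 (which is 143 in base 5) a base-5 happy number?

not base-5 happy

48 = (1,4,3)_5 → 1² + 4² + 3² = 26
26 = (1,0,1)_5 → 1² + 0² + 1² = 2
2 = (2)_5 → 2² = 4
4 = (4)_5 → 4² = 16
16 = (3,1)_5 → 3² + 1² = 10
10 = (2,0)_5 → 2² + 0² = 4  — 4 already seen; the sequence cycles without reaching 1.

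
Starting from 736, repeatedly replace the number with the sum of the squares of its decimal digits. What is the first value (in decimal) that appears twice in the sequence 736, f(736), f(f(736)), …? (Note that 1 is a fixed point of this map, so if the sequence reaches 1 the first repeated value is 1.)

1

736 → 7² + 3² + 6² = 49 + 9 + 36 = 94
94 → 9² + 4² = 81 + 16 = 97
97 → 9² + 7² = 81 + 49 = 130
130 → 1² + 3² + 0² = 1 + 9 + 0 = 10
10 → 1² + 0² = 1 + 0 = 1  — reached the fixed point 1.
1 → 1, so 1 is the first repeated value.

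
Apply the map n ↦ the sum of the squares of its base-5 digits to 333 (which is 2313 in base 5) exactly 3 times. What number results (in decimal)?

333 = (2,3,1,3)_5 → 2² + 3² + 1² + 3² = 23
23 = (4,3)_5 → 4² + 3² = 25
25 = (1,0,0)_5 → 1² + 0² + 0² = 1

1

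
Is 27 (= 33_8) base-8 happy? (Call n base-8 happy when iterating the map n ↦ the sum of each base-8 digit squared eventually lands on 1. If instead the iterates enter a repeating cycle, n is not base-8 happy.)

27 = (3,3)_8 → 3² + 3² = 9 + 9 = 18
18 = (2,2)_8 → 2² + 2² = 4 + 4 = 8
8 = (1,0)_8 → 1² + 0² = 1 + 0 = 1  — reached 1.

base-8 happy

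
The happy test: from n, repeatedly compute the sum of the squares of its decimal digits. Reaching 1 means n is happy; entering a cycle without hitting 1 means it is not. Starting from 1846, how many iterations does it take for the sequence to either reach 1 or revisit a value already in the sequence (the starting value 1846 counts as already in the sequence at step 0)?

13

1846 → 1² + 8² + 4² + 6² = 1 + 64 + 16 + 36 = 117
117 → 1² + 1² + 7² = 1 + 1 + 49 = 51
51 → 5² + 1² = 25 + 1 = 26
26 → 2² + 6² = 4 + 36 = 40
40 → 4² + 0² = 16 + 0 = 16
16 → 1² + 6² = 1 + 36 = 37
37 → 3² + 7² = 9 + 49 = 58
58 → 5² + 8² = 25 + 64 = 89
89 → 8² + 9² = 64 + 81 = 145
145 → 1² + 4² + 5² = 1 + 16 + 25 = 42
42 → 4² + 2² = 16 + 4 = 20
20 → 2² + 0² = 4 + 0 = 4
4 → 4² = 16  — 16 repeats.
That took 13 steps.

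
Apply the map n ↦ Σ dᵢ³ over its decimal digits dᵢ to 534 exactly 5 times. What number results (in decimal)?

534 → 5³ + 3³ + 4³ = 125 + 27 + 64 = 216
216 → 2³ + 1³ + 6³ = 8 + 1 + 216 = 225
225 → 2³ + 2³ + 5³ = 8 + 8 + 125 = 141
141 → 1³ + 4³ + 1³ = 1 + 64 + 1 = 66
66 → 6³ + 6³ = 216 + 216 = 432

432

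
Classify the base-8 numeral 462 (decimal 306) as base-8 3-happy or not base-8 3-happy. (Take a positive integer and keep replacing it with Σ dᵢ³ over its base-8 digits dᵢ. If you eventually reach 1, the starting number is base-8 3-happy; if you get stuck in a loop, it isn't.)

306 = (4,6,2)_8 → 4³ + 6³ + 2³ = 64 + 216 + 8 = 288
288 = (4,4,0)_8 → 4³ + 4³ + 0³ = 64 + 64 + 0 = 128
128 = (2,0,0)_8 → 2³ + 0³ + 0³ = 8 + 0 + 0 = 8
8 = (1,0)_8 → 1³ + 0³ = 1 + 0 = 1  — reached 1.

base-8 3-happy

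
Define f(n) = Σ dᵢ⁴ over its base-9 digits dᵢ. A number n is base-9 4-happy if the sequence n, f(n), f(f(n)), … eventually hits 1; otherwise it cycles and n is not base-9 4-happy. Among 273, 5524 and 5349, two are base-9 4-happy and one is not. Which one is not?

5524

273: 273 → 243 → 81 → 1  — reaches 1 (base-9 4-happy)
5524: 5524 → 5428 → 2658 → 3188 → 434 → 722 → 8208 → 114 → 1378 → 4098 → 1956 → 1394 → 8194 → 290 → 722  — repeats 722 (not base-9 4-happy)
5349: 5349 → 2563 → 3363 → 2433 → 243 → 81 → 1  — reaches 1 (base-9 4-happy)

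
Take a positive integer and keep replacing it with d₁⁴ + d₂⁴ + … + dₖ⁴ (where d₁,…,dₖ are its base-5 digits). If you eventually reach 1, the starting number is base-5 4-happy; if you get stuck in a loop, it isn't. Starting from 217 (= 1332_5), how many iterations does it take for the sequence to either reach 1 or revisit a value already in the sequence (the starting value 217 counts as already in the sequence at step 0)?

4

217 = (1,3,3,2)_5 → 1⁴ + 3⁴ + 3⁴ + 2⁴ = 1 + 81 + 81 + 16 = 179
179 = (1,2,0,4)_5 → 1⁴ + 2⁴ + 0⁴ + 4⁴ = 1 + 16 + 0 + 256 = 273
273 = (2,0,4,3)_5 → 2⁴ + 0⁴ + 4⁴ + 3⁴ = 16 + 0 + 256 + 81 = 353
353 = (2,4,0,3)_5 → 2⁴ + 4⁴ + 0⁴ + 3⁴ = 16 + 256 + 0 + 81 = 353  — 353 repeats.
That took 4 steps.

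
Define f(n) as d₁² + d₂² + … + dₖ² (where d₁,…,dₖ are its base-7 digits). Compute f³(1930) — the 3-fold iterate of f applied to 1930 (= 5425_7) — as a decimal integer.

1930 = (5,4,2,5)_7 → 5² + 4² + 2² + 5² = 25 + 16 + 4 + 25 = 70
70 = (1,3,0)_7 → 1² + 3² + 0² = 1 + 9 + 0 = 10
10 = (1,3)_7 → 1² + 3² = 1 + 9 = 10

10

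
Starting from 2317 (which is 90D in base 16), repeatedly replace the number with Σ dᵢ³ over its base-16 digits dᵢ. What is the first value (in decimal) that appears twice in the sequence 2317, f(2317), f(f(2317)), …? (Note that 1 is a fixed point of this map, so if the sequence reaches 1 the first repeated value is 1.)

2317 = (9,0,13)_16 → 2926
2926 = (11,6,14)_16 → 4291
4291 = (1,0,12,3)_16 → 1756
1756 = (6,13,12)_16 → 4141
4141 = (1,0,2,13)_16 → 2206
2206 = (8,9,14)_16 → 3985
3985 = (15,9,1)_16 → 4105
4105 = (1,0,0,9)_16 → 730
730 = (2,13,10)_16 → 3205
3205 = (12,8,5)_16 → 2365
2365 = (9,3,13)_16 → 2953
2953 = (11,8,9)_16 → 2572
2572 = (10,0,12)_16 → 2728
2728 = (10,10,8)_16 → 2512
2512 = (9,13,0)_16 → 2926  — 2926 already appeared earlier.

2926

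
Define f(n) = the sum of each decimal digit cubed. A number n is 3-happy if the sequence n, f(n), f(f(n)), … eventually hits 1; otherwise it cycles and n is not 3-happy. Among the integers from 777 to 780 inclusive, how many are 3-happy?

1

777: 777 → 1029 → 738 → 882 → 1032 → 36 → 243 → 99 → 1458 → 702 → 351 → 153 → 153  (repeats 153)
778: 778 → 1198 → 1243 → 100 → 1  (reaches 1)
779: 779 → 1415 → 191 → 731 → 371 → 371  (repeats 371)
780: 780 → 855 → 762 → 567 → 684 → 792 → 1080 → 513 → 153 → 153  (repeats 153)
3-happy: 778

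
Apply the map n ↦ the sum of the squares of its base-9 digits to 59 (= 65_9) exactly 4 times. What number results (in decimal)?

59 = (6,5)_9 → 6² + 5² = 36 + 25 = 61
61 = (6,7)_9 → 6² + 7² = 36 + 49 = 85
85 = (1,0,4)_9 → 1² + 0² + 4² = 1 + 0 + 16 = 17
17 = (1,8)_9 → 1² + 8² = 1 + 64 = 65

65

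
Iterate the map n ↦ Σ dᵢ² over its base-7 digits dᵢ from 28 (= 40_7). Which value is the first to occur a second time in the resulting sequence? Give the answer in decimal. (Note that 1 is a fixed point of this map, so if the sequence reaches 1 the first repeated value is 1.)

28 = (4,0)_7 → 4² + 0² = 16 + 0 = 16
16 = (2,2)_7 → 2² + 2² = 4 + 4 = 8
8 = (1,1)_7 → 1² + 1² = 1 + 1 = 2
2 = (2)_7 → 2² = 4
4 = (4)_7 → 4² = 16  — 16 already appeared earlier.

16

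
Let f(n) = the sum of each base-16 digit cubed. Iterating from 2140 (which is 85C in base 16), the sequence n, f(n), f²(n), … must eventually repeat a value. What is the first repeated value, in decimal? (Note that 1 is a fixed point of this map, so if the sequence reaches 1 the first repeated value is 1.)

2140 = (8,5,12)_16 → 8³ + 5³ + 12³ = 512 + 125 + 1728 = 2365
2365 = (9,3,13)_16 → 9³ + 3³ + 13³ = 729 + 27 + 2197 = 2953
2953 = (11,8,9)_16 → 11³ + 8³ + 9³ = 1331 + 512 + 729 = 2572
2572 = (10,0,12)_16 → 10³ + 0³ + 12³ = 1000 + 0 + 1728 = 2728
2728 = (10,10,8)_16 → 10³ + 10³ + 8³ = 1000 + 1000 + 512 = 2512
2512 = (9,13,0)_16 → 9³ + 13³ + 0³ = 729 + 2197 + 0 = 2926
2926 = (11,6,14)_16 → 11³ + 6³ + 14³ = 1331 + 216 + 2744 = 4291
4291 = (1,0,12,3)_16 → 1³ + 0³ + 12³ + 3³ = 1 + 0 + 1728 + 27 = 1756
1756 = (6,13,12)_16 → 6³ + 13³ + 12³ = 216 + 2197 + 1728 = 4141
4141 = (1,0,2,13)_16 → 1³ + 0³ + 2³ + 13³ = 1 + 0 + 8 + 2197 = 2206
2206 = (8,9,14)_16 → 8³ + 9³ + 14³ = 512 + 729 + 2744 = 3985
3985 = (15,9,1)_16 → 15³ + 9³ + 1³ = 3375 + 729 + 1 = 4105
4105 = (1,0,0,9)_16 → 1³ + 0³ + 0³ + 9³ = 1 + 0 + 0 + 729 = 730
730 = (2,13,10)_16 → 2³ + 13³ + 10³ = 8 + 2197 + 1000 = 3205
3205 = (12,8,5)_16 → 12³ + 8³ + 5³ = 1728 + 512 + 125 = 2365  — 2365 already appeared earlier.

2365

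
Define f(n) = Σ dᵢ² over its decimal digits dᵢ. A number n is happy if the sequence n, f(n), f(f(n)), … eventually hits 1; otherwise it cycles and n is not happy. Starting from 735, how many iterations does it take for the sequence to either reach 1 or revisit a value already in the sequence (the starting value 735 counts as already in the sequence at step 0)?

735 → 7² + 3² + 5² = 83
83 → 8² + 3² = 73
73 → 7² + 3² = 58
58 → 5² + 8² = 89
89 → 8² + 9² = 145
145 → 1² + 4² + 5² = 42
42 → 4² + 2² = 20
20 → 2² + 0² = 4
4 → 4² = 16
16 → 1² + 6² = 37
37 → 3² + 7² = 58  — 58 repeats.
That took 11 steps.

11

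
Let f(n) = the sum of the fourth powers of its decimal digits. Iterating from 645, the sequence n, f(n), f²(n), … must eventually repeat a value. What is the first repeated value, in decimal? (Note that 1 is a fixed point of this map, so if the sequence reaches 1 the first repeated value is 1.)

645 → 6⁴ + 4⁴ + 5⁴ = 1296 + 256 + 625 = 2177
2177 → 2⁴ + 1⁴ + 7⁴ + 7⁴ = 16 + 1 + 2401 + 2401 = 4819
4819 → 4⁴ + 8⁴ + 1⁴ + 9⁴ = 256 + 4096 + 1 + 6561 = 10914
10914 → 1⁴ + 0⁴ + 9⁴ + 1⁴ + 4⁴ = 1 + 0 + 6561 + 1 + 256 = 6819
6819 → 6⁴ + 8⁴ + 1⁴ + 9⁴ = 1296 + 4096 + 1 + 6561 = 11954
11954 → 1⁴ + 1⁴ + 9⁴ + 5⁴ + 4⁴ = 1 + 1 + 6561 + 625 + 256 = 7444
7444 → 7⁴ + 4⁴ + 4⁴ + 4⁴ = 2401 + 256 + 256 + 256 = 3169
3169 → 3⁴ + 1⁴ + 6⁴ + 9⁴ = 81 + 1 + 1296 + 6561 = 7939
7939 → 7⁴ + 9⁴ + 3⁴ + 9⁴ = 2401 + 6561 + 81 + 6561 = 15604
15604 → 1⁴ + 5⁴ + 6⁴ + 0⁴ + 4⁴ = 1 + 625 + 1296 + 0 + 256 = 2178
2178 → 2⁴ + 1⁴ + 7⁴ + 8⁴ = 16 + 1 + 2401 + 4096 = 6514
6514 → 6⁴ + 5⁴ + 1⁴ + 4⁴ = 1296 + 625 + 1 + 256 = 2178  — 2178 already appeared earlier.

2178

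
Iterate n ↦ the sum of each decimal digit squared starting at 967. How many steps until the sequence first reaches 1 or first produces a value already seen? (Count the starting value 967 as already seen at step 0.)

11

967 → 166
166 → 73
73 → 58
58 → 89
89 → 145
145 → 42
42 → 20
20 → 4
4 → 16
16 → 37
37 → 58  — 58 repeats.
That took 11 steps.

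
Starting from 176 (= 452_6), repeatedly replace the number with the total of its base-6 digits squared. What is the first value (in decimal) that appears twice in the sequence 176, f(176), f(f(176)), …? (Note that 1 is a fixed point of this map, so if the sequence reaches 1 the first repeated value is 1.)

26

176 = (4,5,2)_6 → 4² + 5² + 2² = 45
45 = (1,1,3)_6 → 1² + 1² + 3² = 11
11 = (1,5)_6 → 1² + 5² = 26
26 = (4,2)_6 → 4² + 2² = 20
20 = (3,2)_6 → 3² + 2² = 13
13 = (2,1)_6 → 2² + 1² = 5
5 = (5)_6 → 5² = 25
25 = (4,1)_6 → 4² + 1² = 17
17 = (2,5)_6 → 2² + 5² = 29
29 = (4,5)_6 → 4² + 5² = 41
41 = (1,0,5)_6 → 1² + 0² + 5² = 26  — 26 already appeared earlier.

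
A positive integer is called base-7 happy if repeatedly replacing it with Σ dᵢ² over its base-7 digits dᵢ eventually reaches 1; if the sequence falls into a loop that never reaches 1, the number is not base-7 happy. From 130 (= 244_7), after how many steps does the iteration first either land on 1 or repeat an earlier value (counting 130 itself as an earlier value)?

6

130 = (2,4,4)_7 → 2² + 4² + 4² = 36
36 = (5,1)_7 → 5² + 1² = 26
26 = (3,5)_7 → 3² + 5² = 34
34 = (4,6)_7 → 4² + 6² = 52
52 = (1,0,3)_7 → 1² + 0² + 3² = 10
10 = (1,3)_7 → 1² + 3² = 10  — 10 repeats.
That took 6 steps.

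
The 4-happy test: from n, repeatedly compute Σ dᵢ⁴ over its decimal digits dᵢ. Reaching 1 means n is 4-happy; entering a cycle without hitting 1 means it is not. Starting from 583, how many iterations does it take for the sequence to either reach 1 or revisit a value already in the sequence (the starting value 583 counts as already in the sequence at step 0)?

583 → 4802
4802 → 4368
4368 → 5729
5729 → 9603
9603 → 7938
7938 → 13139
13139 → 6725
6725 → 4338
4338 → 4514
4514 → 1138
1138 → 4179
4179 → 9219
9219 → 13139  — 13139 repeats.
That took 13 steps.

13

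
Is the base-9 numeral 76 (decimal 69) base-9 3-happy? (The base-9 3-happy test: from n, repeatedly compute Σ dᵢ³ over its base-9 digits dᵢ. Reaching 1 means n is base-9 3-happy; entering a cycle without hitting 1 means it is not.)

69 = (7,6)_9 → 7³ + 6³ = 559
559 = (6,8,1)_9 → 6³ + 8³ + 1³ = 729
729 = (1,0,0,0)_9 → 1³ + 0³ + 0³ + 0³ = 1  — reached 1.

base-9 3-happy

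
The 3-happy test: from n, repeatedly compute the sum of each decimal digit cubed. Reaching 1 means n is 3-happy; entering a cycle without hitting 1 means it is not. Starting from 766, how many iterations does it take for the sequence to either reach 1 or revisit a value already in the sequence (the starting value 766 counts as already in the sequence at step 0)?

766 → 775
775 → 811
811 → 514
514 → 190
190 → 730
730 → 370
370 → 370  — 370 repeats.
That took 7 steps.

7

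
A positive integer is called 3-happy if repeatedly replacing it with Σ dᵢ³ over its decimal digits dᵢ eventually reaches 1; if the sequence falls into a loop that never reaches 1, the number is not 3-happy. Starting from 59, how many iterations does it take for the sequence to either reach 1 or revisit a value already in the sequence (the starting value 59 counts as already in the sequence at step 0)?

59 → 5³ + 9³ = 854
854 → 8³ + 5³ + 4³ = 701
701 → 7³ + 0³ + 1³ = 344
344 → 3³ + 4³ + 4³ = 155
155 → 1³ + 5³ + 5³ = 251
251 → 2³ + 5³ + 1³ = 134
134 → 1³ + 3³ + 4³ = 92
92 → 9³ + 2³ = 737
737 → 7³ + 3³ + 7³ = 713
713 → 7³ + 1³ + 3³ = 371
371 → 3³ + 7³ + 1³ = 371  — 371 repeats.
That took 11 steps.

11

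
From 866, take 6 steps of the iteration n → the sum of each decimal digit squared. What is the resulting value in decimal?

89

866 → 8² + 6² + 6² = 64 + 36 + 36 = 136
136 → 1² + 3² + 6² = 1 + 9 + 36 = 46
46 → 4² + 6² = 16 + 36 = 52
52 → 5² + 2² = 25 + 4 = 29
29 → 2² + 9² = 4 + 81 = 85
85 → 8² + 5² = 64 + 25 = 89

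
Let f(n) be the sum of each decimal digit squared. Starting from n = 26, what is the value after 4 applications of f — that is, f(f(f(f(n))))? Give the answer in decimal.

58

26 → 2² + 6² = 4 + 36 = 40
40 → 4² + 0² = 16 + 0 = 16
16 → 1² + 6² = 1 + 36 = 37
37 → 3² + 7² = 9 + 49 = 58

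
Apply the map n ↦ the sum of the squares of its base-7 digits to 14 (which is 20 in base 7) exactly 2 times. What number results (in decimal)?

14 = (2,0)_7 → 2² + 0² = 4
4 = (4)_7 → 4² = 16

16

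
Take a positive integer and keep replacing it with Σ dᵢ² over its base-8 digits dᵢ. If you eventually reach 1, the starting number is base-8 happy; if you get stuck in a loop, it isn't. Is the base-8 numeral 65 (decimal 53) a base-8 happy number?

53 = (6,5)_8 → 61
61 = (7,5)_8 → 74
74 = (1,1,2)_8 → 6
6 = (6)_8 → 36
36 = (4,4)_8 → 32
32 = (4,0)_8 → 16
16 = (2,0)_8 → 4
4 = (4)_8 → 16  — 16 already seen; the sequence cycles without reaching 1.

not base-8 happy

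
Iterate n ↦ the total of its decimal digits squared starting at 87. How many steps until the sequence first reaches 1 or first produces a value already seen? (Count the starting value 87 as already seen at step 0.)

12

87 → 8² + 7² = 113
113 → 1² + 1² + 3² = 11
11 → 1² + 1² = 2
2 → 2² = 4
4 → 4² = 16
16 → 1² + 6² = 37
37 → 3² + 7² = 58
58 → 5² + 8² = 89
89 → 8² + 9² = 145
145 → 1² + 4² + 5² = 42
42 → 4² + 2² = 20
20 → 2² + 0² = 4  — 4 repeats.
That took 12 steps.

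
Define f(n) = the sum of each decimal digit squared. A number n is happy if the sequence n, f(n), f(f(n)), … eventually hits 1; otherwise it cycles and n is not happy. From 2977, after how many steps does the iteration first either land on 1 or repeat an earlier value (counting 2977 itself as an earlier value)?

2977 → 2² + 9² + 7² + 7² = 183
183 → 1² + 8² + 3² = 74
74 → 7² + 4² = 65
65 → 6² + 5² = 61
61 → 6² + 1² = 37
37 → 3² + 7² = 58
58 → 5² + 8² = 89
89 → 8² + 9² = 145
145 → 1² + 4² + 5² = 42
42 → 4² + 2² = 20
20 → 2² + 0² = 4
4 → 4² = 16
16 → 1² + 6² = 37  — 37 repeats.
That took 13 steps.

13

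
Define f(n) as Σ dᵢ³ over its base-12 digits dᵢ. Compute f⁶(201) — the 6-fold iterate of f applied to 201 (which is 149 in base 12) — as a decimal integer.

201 = (1,4,9)_12 → 1³ + 4³ + 9³ = 794
794 = (5,6,2)_12 → 5³ + 6³ + 2³ = 349
349 = (2,5,1)_12 → 2³ + 5³ + 1³ = 134
134 = (11,2)_12 → 11³ + 2³ = 1339
1339 = (9,3,7)_12 → 9³ + 3³ + 7³ = 1099
1099 = (7,7,7)_12 → 7³ + 7³ + 7³ = 1029

1029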